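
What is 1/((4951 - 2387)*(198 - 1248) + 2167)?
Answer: -1/2690033 ≈ -3.7174e-7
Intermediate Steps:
1/((4951 - 2387)*(198 - 1248) + 2167) = 1/(2564*(-1050) + 2167) = 1/(-2692200 + 2167) = 1/(-2690033) = -1/2690033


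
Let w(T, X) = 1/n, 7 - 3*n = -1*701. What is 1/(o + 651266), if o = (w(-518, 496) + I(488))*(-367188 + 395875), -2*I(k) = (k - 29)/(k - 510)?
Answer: 649/616968685 ≈ 1.0519e-6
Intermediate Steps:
n = 236 (n = 7/3 - (-1)*701/3 = 7/3 - 1/3*(-701) = 7/3 + 701/3 = 236)
w(T, X) = 1/236
I(k) = -(-29 + k)/(2*(-510 + k)) (I(k) = -(k - 29)/(2*(k - 510)) = -(-29 + k)/(2*(-510 + k)))
o = 194297051/649 (o = (1/236 + (29 - 1*488)/(2*(-510 + 488)))*(-367188 + 395875) = (1/236 + (1/2)*(29 - 488)/(-22))*28687 = (1/236 + (1/2)*(-1/22)*(-459))*28687 = (1/236 + 459/44)*28687 = (6773/649)*28687 = 194297051/649 ≈ 2.9938e+5)
1/(o + 651266) = 1/(194297051/649 + 651266) = 1/(616968685/649) = 649/616968685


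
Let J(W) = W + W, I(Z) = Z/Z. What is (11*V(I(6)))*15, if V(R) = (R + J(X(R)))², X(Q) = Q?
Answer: 1485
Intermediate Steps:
I(Z) = 1
J(W) = 2*W
V(R) = 9*R² (V(R) = (R + 2*R)² = (3*R)² = 9*R²)
(11*V(I(6)))*15 = (11*(9*1²))*15 = (11*(9*1))*15 = (11*9)*15 = 99*15 = 1485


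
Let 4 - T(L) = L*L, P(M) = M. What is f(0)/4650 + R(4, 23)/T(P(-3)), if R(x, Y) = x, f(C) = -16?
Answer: -1868/2325 ≈ -0.80344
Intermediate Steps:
T(L) = 4 - L**2 (T(L) = 4 - L*L = 4 - L**2)
f(0)/4650 + R(4, 23)/T(P(-3)) = -16/4650 + 4/(4 - 1*(-3)**2) = -16*1/4650 + 4/(4 - 1*9) = -8/2325 + 4/(4 - 9) = -8/2325 + 4/(-5) = -8/2325 + 4*(-1/5) = -8/2325 - 4/5 = -1868/2325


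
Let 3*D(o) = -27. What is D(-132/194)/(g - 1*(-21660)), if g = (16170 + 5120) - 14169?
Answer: -9/28781 ≈ -0.00031271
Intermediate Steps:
D(o) = -9 (D(o) = (1/3)*(-27) = -9)
g = 7121 (g = 21290 - 14169 = 7121)
D(-132/194)/(g - 1*(-21660)) = -9/(7121 - 1*(-21660)) = -9/(7121 + 21660) = -9/28781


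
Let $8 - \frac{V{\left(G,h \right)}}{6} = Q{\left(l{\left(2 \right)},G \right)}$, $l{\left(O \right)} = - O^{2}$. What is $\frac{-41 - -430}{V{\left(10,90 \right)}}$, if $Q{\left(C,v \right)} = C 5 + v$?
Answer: $\frac{389}{108} \approx 3.6019$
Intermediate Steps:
$Q{\left(C,v \right)} = v + 5 C$ ($Q{\left(C,v \right)} = 5 C + v = v + 5 C$)
$V{\left(G,h \right)} = 168 - 6 G$ ($V{\left(G,h \right)} = 48 - 6 \left(G + 5 \left(- 2^{2}\right)\right) = 48 - 6 \left(G + 5 \left(\left(-1\right) 4\right)\right) = 48 - 6 \left(G + 5 \left(-4\right)\right) = 48 - 6 \left(G - 20\right) = 48 - 6 \left(-20 + G\right) = 48 - \left(-120 + 6 G\right) = 168 - 6 G$)
$\frac{-41 - -430}{V{\left(10,90 \right)}} = \frac{-41 - -430}{168 - 60} = \frac{-41 + 430}{168 - 60} = \frac{389}{108}$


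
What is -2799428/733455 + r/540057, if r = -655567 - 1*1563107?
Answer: -1046382742022/132035835645 ≈ -7.9250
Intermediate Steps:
r = -2218674 (r = -655567 - 1563107 = -2218674)
-2799428/733455 + r/540057 = -2799428/733455 - 2218674/540057 = -2799428*1/733455 - 2218674*1/540057 = -2799428/733455 - 739558/180019 = -1046382742022/132035835645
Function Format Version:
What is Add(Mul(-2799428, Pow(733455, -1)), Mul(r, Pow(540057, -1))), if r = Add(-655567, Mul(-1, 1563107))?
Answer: Rational(-1046382742022, 132035835645) ≈ -7.9250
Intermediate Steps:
r = -2218674 (r = Add(-655567, -1563107) = -2218674)
Add(Mul(-2799428, Pow(733455, -1)), Mul(r, Pow(540057, -1))) = Add(Mul(-2799428, Pow(733455, -1)), Mul(-2218674, Pow(540057, -1))) = Add(Mul(-2799428, Rational(1, 733455)), Mul(-2218674, Rational(1, 540057))) = Add(Rational(-2799428, 733455), Rational(-739558, 180019)) = Rational(-1046382742022, 132035835645)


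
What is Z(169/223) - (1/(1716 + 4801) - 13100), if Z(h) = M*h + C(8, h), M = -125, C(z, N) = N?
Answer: 18901541625/1453291 ≈ 13006.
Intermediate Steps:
Z(h) = -124*h (Z(h) = -125*h + h = -124*h)
Z(169/223) - (1/(1716 + 4801) - 13100) = -20956/223 - (1/(1716 + 4801) - 13100) = -20956/223 - (1/6517 - 13100) = -124*169/223 - (1/6517 - 13100) = -20956/223 - 1*(-85372699/6517) = -20956/223 + 85372699/6517 = 18901541625/1453291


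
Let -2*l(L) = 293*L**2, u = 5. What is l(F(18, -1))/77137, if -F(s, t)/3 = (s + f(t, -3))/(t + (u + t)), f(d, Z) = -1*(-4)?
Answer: -70906/77137 ≈ -0.91922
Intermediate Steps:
f(d, Z) = 4
F(s, t) = -3*(4 + s)/(5 + 2*t) (F(s, t) = -3*(s + 4)/(t + (5 + t)) = -3*(4 + s)/(5 + 2*t))
l(L) = -293*L**2/2
l(F(18, -1))/77137 = -293*9*(-4 - 1*18)**2/(5 + 2*(-1))**2/2/77137 = -293*9*(-4 - 18)**2/(5 - 2)**2/2*(1/77137) = -293*(3*(-22)/3)**2/2*(1/77137) = -293*(3*(1/3)*(-22))**2/2*(1/77137) = -293/2*(-22)**2*(1/77137) = -293/2*484*(1/77137) = -70906*1/77137 = -70906/77137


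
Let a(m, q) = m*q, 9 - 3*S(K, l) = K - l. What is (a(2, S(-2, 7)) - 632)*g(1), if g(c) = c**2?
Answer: -620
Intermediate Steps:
S(K, l) = 3 - K/3 + l/3 (S(K, l) = 3 - (K - l)/3 = 3 + (-K/3 + l/3) = 3 - K/3 + l/3)
(a(2, S(-2, 7)) - 632)*g(1) = (2*(3 - 1/3*(-2) + (1/3)*7) - 632)*1**2 = (2*(3 + 2/3 + 7/3) - 632)*1 = (2*6 - 632)*1 = (12 - 632)*1 = -620*1 = -620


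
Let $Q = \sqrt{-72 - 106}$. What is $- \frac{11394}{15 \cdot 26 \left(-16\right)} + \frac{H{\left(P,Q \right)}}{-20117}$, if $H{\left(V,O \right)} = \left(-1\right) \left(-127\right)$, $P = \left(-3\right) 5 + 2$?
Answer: $\frac{38070103}{20921680} \approx 1.8196$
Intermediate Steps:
$P = -13$ ($P = -15 + 2 = -13$)
$Q = i \sqrt{178}$ ($Q = \sqrt{-178} = i \sqrt{178} \approx 13.342 i$)
$H{\left(V,O \right)} = 127$
$- \frac{11394}{15 \cdot 26 \left(-16\right)} + \frac{H{\left(P,Q \right)}}{-20117} = - \frac{11394}{15 \cdot 26 \left(-16\right)} + \frac{127}{-20117} = - \frac{11394}{390 \left(-16\right)} + 127 \left(- \frac{1}{20117}\right) = - \frac{11394}{-6240} - \frac{127}{20117} = \left(-11394\right) \left(- \frac{1}{6240}\right) - \frac{127}{20117} = \frac{1899}{1040} - \frac{127}{20117} = \frac{38070103}{20921680}$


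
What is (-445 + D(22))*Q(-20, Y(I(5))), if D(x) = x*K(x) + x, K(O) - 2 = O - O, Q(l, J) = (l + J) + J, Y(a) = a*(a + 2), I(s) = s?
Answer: -18950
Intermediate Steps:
Y(a) = a*(2 + a)
Q(l, J) = l + 2*J (Q(l, J) = (J + l) + J = l + 2*J)
K(O) = 2 (K(O) = 2 + (O - O) = 2 + 0 = 2)
D(x) = 3*x (D(x) = x*2 + x = 2*x + x = 3*x)
(-445 + D(22))*Q(-20, Y(I(5))) = (-445 + 3*22)*(-20 + 2*(5*(2 + 5))) = (-445 + 66)*(-20 + 2*(5*7)) = -379*(-20 + 2*35) = -379*(-20 + 70) = -379*50 = -18950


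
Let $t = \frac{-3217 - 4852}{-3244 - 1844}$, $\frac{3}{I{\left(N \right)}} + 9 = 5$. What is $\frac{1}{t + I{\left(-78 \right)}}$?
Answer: $\frac{5088}{4253} \approx 1.1963$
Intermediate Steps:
$I{\left(N \right)} = - \frac{3}{4}$ ($I{\left(N \right)} = \frac{3}{-9 + 5} = \frac{3}{-4} = 3 \left(- \frac{1}{4}\right) = - \frac{3}{4}$)
$t = \frac{8069}{5088}$ ($t = - \frac{8069}{-5088} = \left(-8069\right) \left(- \frac{1}{5088}\right) = \frac{8069}{5088} \approx 1.5859$)
$\frac{1}{t + I{\left(-78 \right)}} = \frac{1}{\frac{8069}{5088} - \frac{3}{4}} = \frac{1}{\frac{4253}{5088}} = \frac{5088}{4253}$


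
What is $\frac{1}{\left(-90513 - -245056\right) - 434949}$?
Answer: $- \frac{1}{280406} \approx -3.5663 \cdot 10^{-6}$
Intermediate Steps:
$\frac{1}{\left(-90513 - -245056\right) - 434949} = \frac{1}{\left(-90513 + 245056\right) - 434949} = \frac{1}{154543 - 434949} = \frac{1}{-280406} = - \frac{1}{280406}$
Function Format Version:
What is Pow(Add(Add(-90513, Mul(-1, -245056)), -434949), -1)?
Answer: Rational(-1, 280406) ≈ -3.5663e-6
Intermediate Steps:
Pow(Add(Add(-90513, Mul(-1, -245056)), -434949), -1) = Pow(Add(Add(-90513, 245056), -434949), -1) = Pow(Add(154543, -434949), -1) = Pow(-280406, -1) = Rational(-1, 280406)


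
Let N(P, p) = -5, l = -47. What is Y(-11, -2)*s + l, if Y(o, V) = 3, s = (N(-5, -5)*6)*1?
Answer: -137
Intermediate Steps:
s = -30 (s = -5*6*1 = -30*1 = -30)
Y(-11, -2)*s + l = 3*(-30) - 47 = -90 - 47 = -137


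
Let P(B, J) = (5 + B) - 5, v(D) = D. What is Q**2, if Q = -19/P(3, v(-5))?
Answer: 361/9 ≈ 40.111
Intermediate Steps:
P(B, J) = B
Q = -19/3 ≈ -6.3333
Q**2 = (-19/3)**2 = 361/9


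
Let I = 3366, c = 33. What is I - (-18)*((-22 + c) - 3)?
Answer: 3510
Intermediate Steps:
I - (-18)*((-22 + c) - 3) = 3366 - (-18)*((-22 + 33) - 3) = 3366 - (-18)*(11 - 3) = 3366 - (-18)*8 = 3366 - 1*(-144) = 3366 + 144 = 3510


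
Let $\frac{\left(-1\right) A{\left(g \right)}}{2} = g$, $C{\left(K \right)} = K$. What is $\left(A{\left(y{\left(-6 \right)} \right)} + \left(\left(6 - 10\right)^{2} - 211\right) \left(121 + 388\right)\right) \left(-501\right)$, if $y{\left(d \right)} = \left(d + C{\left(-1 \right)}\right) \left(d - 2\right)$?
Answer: $49782867$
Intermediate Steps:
$y{\left(d \right)} = \left(-1 + d\right) \left(-2 + d\right)$ ($y{\left(d \right)} = \left(d - 1\right) \left(d - 2\right) = \left(-1 + d\right) \left(-2 + d\right)$)
$A{\left(g \right)} = - 2 g$
$\left(A{\left(y{\left(-6 \right)} \right)} + \left(\left(6 - 10\right)^{2} - 211\right) \left(121 + 388\right)\right) \left(-501\right) = \left(- 2 \left(2 + \left(-6\right)^{2} - -18\right) + \left(\left(6 - 10\right)^{2} - 211\right) \left(121 + 388\right)\right) \left(-501\right) = \left(- 2 \left(2 + 36 + 18\right) + \left(\left(-4\right)^{2} - 211\right) 509\right) \left(-501\right) = \left(\left(-2\right) 56 + \left(16 - 211\right) 509\right) \left(-501\right) = \left(-112 - 99255\right) \left(-501\right) = \left(-99367\right) \left(-501\right) = 49782867$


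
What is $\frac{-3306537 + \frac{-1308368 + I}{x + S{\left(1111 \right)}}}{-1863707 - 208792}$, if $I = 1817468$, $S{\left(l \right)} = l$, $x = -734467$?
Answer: $\frac{18370221646}{11514239217} \approx 1.5954$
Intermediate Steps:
$\frac{-3306537 + \frac{-1308368 + I}{x + S{\left(1111 \right)}}}{-1863707 - 208792} = \frac{-3306537 + \frac{-1308368 + 1817468}{-734467 + 1111}}{-1863707 - 208792} = \frac{-3306537 + \frac{509100}{-733356}}{-2072499} = \left(-3306537 + 509100 \left(- \frac{1}{733356}\right)\right) \left(- \frac{1}{2072499}\right) = \left(-3306537 - \frac{42425}{61113}\right) \left(- \frac{1}{2072499}\right) = \left(- \frac{202072438106}{61113}\right) \left(- \frac{1}{2072499}\right) = \frac{18370221646}{11514239217}$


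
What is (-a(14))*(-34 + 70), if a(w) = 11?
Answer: -396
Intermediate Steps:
(-a(14))*(-34 + 70) = (-1*11)*(-34 + 70) = -11*36 = -396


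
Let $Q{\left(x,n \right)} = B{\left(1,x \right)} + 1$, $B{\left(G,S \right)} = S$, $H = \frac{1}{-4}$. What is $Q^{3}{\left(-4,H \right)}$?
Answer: $-27$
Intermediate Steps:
$H = - \frac{1}{4} \approx -0.25$
$Q{\left(x,n \right)} = 1 + x$ ($Q{\left(x,n \right)} = x + 1 = 1 + x$)
$Q^{3}{\left(-4,H \right)} = \left(1 - 4\right)^{3} = \left(-3\right)^{3} = -27$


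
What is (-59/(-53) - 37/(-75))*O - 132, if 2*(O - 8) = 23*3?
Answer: -50659/795 ≈ -63.722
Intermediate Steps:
O = 85/2 (O = 8 + (23*3)/2 = 8 + (½)*69 = 8 + 69/2 = 85/2 ≈ 42.500)
(-59/(-53) - 37/(-75))*O - 132 = (-59/(-53) - 37/(-75))*(85/2) - 132 = (-59*(-1/53) - 37*(-1/75))*(85/2) - 132 = (59/53 + 37/75)*(85/2) - 132 = (6386/3975)*(85/2) - 132 = 54281/795 - 132 = -50659/795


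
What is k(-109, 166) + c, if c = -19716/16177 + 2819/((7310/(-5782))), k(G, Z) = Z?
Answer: -122095156803/59126935 ≈ -2065.0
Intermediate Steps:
c = -131910228013/59126935 (c = -19716*1/16177 + 2819/((7310*(-1/5782))) = -19716/16177 + 2819/(-3655/2891) = -19716/16177 + 2819*(-2891/3655) = -19716/16177 - 8149729/3655 = -131910228013/59126935 ≈ -2231.0)
k(-109, 166) + c = 166 - 131910228013/59126935 = -122095156803/59126935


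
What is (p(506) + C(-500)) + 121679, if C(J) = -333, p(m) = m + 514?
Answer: 122366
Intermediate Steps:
p(m) = 514 + m
(p(506) + C(-500)) + 121679 = ((514 + 506) - 333) + 121679 = (1020 - 333) + 121679 = 687 + 121679 = 122366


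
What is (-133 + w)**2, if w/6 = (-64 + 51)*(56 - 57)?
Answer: 3025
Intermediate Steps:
w = 78 (w = 6*((-64 + 51)*(56 - 57)) = 6*(-13*(-1)) = 6*13 = 78)
(-133 + w)**2 = (-133 + 78)**2 = (-55)**2 = 3025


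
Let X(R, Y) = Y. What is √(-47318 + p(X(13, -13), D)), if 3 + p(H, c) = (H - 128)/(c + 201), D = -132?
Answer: I*√25033890/23 ≈ 217.54*I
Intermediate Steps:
p(H, c) = -3 + (-128 + H)/(201 + c) (p(H, c) = -3 + (H - 128)/(c + 201) = -3 + (-128 + H)/(201 + c))
√(-47318 + p(X(13, -13), D)) = √(-47318 + (-731 - 13 - 3*(-132))/(201 - 132)) = √(-47318 + (-731 - 13 + 396)/69) = √(-47318 + (1/69)*(-348)) = √(-47318 - 116/23) = √(-1088430/23) = I*√25033890/23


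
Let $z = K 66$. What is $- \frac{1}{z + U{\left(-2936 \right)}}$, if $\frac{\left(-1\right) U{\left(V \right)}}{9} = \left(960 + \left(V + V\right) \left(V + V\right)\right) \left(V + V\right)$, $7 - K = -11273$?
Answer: $- \frac{1}{1822270812192} \approx -5.4877 \cdot 10^{-13}$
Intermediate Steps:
$K = 11280$ ($K = 7 - -11273 = 7 + 11273 = 11280$)
$z = 744480$ ($z = 11280 \cdot 66 = 744480$)
$U{\left(V \right)} = - 18 V \left(960 + 4 V^{2}\right)$ ($U{\left(V \right)} = - 9 \left(960 + \left(V + V\right) \left(V + V\right)\right) \left(V + V\right) = - 9 \left(960 + 2 V 2 V\right) 2 V = - 9 \left(960 + 4 V^{2}\right) 2 V = - 9 \cdot 2 V \left(960 + 4 V^{2}\right) = - 18 V \left(960 + 4 V^{2}\right)$)
$- \frac{1}{z + U{\left(-2936 \right)}} = - \frac{1}{744480 - - 211392 \left(240 + \left(-2936\right)^{2}\right)} = - \frac{1}{744480 - - 211392 \left(240 + 8620096\right)} = - \frac{1}{744480 - \left(-211392\right) 8620336} = - \frac{1}{744480 + 1822270067712} = - \frac{1}{1822270812192}$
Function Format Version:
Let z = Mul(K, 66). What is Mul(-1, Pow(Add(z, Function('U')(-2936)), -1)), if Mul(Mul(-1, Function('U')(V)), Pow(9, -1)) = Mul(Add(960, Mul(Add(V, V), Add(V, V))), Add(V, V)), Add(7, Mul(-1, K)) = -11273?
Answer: Rational(-1, 1822270812192) ≈ -5.4877e-13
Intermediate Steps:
K = 11280 (K = Add(7, Mul(-1, -11273)) = Add(7, 11273) = 11280)
z = 744480 (z = Mul(11280, 66) = 744480)
Function('U')(V) = Mul(-18, V, Add(960, Mul(4, Pow(V, 2)))) (Function('U')(V) = Mul(-9, Mul(Add(960, Mul(Add(V, V), Add(V, V))), Add(V, V))) = Mul(-9, Mul(Add(960, Mul(Mul(2, V), Mul(2, V))), Mul(2, V))) = Mul(-9, Mul(Add(960, Mul(4, Pow(V, 2))), Mul(2, V))) = Mul(-9, Mul(2, V, Add(960, Mul(4, Pow(V, 2))))) = Mul(-18, V, Add(960, Mul(4, Pow(V, 2)))))
Mul(-1, Pow(Add(z, Function('U')(-2936)), -1)) = Mul(-1, Pow(Add(744480, Mul(-72, -2936, Add(240, Pow(-2936, 2)))), -1)) = Mul(-1, Pow(Add(744480, Mul(-72, -2936, Add(240, 8620096))), -1)) = Mul(-1, Pow(Add(744480, Mul(-72, -2936, 8620336)), -1)) = Mul(-1, Pow(Add(744480, 1822270067712), -1)) = Mul(-1, Pow(1822270812192, -1)) = Mul(-1, Rational(1, 1822270812192)) = Rational(-1, 1822270812192)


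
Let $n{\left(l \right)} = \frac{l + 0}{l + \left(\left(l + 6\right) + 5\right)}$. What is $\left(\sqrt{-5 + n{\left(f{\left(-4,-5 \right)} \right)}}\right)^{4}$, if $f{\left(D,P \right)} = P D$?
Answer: $\frac{55225}{2601} \approx 21.232$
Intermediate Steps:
$f{\left(D,P \right)} = D P$
$n{\left(l \right)} = \frac{l}{11 + 2 l}$ ($n{\left(l \right)} = \frac{l}{l + \left(\left(6 + l\right) + 5\right)} = \frac{l}{l + \left(11 + l\right)} = \frac{l}{11 + 2 l}$)
$\left(\sqrt{-5 + n{\left(f{\left(-4,-5 \right)} \right)}}\right)^{4} = \left(\sqrt{-5 + \frac{\left(-4\right) \left(-5\right)}{11 + 2 \left(\left(-4\right) \left(-5\right)\right)}}\right)^{4} = \left(\sqrt{-5 + \frac{20}{11 + 2 \cdot 20}}\right)^{4} = \left(\sqrt{-5 + \frac{20}{11 + 40}}\right)^{4} = \left(\sqrt{-5 + \frac{20}{51}}\right)^{4} = \left(\sqrt{- \frac{235}{51}}\right)^{4} = \left(\frac{i \sqrt{11985}}{51}\right)^{4} = \frac{55225}{2601}$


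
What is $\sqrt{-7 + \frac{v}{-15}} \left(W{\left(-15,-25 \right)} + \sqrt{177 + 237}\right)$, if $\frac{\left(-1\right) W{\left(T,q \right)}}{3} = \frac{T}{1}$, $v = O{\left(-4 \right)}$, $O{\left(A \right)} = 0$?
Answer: $3 i \sqrt{7} \left(15 + \sqrt{46}\right) \approx 172.89 i$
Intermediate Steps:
$v = 0$
$W{\left(T,q \right)} = - 3 T$ ($W{\left(T,q \right)} = - 3 \frac{T}{1} = - 3 T 1 = - 3 T$)
$\sqrt{-7 + \frac{v}{-15}} \left(W{\left(-15,-25 \right)} + \sqrt{177 + 237}\right) = \sqrt{-7 + \frac{0}{-15}} \left(\left(-3\right) \left(-15\right) + \sqrt{177 + 237}\right) = \sqrt{-7 + 0 \left(- \frac{1}{15}\right)} \left(45 + \sqrt{414}\right) = \sqrt{-7 + 0} \left(45 + 3 \sqrt{46}\right) = \sqrt{-7} \left(45 + 3 \sqrt{46}\right) = i \sqrt{7} \left(45 + 3 \sqrt{46}\right)$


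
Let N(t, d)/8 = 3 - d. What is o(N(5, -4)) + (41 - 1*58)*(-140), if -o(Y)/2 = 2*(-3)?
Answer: 2392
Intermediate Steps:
N(t, d) = 24 - 8*d (N(t, d) = 8*(3 - d) = 24 - 8*d)
o(Y) = 12 (o(Y) = -4*(-3) = -2*(-6) = 12)
o(N(5, -4)) + (41 - 1*58)*(-140) = 12 + (41 - 1*58)*(-140) = 12 + (41 - 58)*(-140) = 12 - 17*(-140) = 12 + 2380 = 2392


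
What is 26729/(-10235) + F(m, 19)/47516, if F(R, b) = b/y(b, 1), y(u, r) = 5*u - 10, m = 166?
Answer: -4318179779/1653509284 ≈ -2.6115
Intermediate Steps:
y(u, r) = -10 + 5*u
F(R, b) = b/(-10 + 5*b)
26729/(-10235) + F(m, 19)/47516 = 26729/(-10235) + ((⅕)*19/(-2 + 19))/47516 = 26729*(-1/10235) + ((⅕)*19/17)*(1/47516) = -26729/10235 + ((⅕)*19*(1/17))*(1/47516) = -26729/10235 + (19/85)*(1/47516) = -26729/10235 + 19/4038860 = -4318179779/1653509284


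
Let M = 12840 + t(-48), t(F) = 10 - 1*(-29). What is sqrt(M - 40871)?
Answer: 2*I*sqrt(6998) ≈ 167.31*I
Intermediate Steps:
t(F) = 39 (t(F) = 10 + 29 = 39)
M = 12879 (M = 12840 + 39 = 12879)
sqrt(M - 40871) = sqrt(12879 - 40871) = sqrt(-27992) = 2*I*sqrt(6998)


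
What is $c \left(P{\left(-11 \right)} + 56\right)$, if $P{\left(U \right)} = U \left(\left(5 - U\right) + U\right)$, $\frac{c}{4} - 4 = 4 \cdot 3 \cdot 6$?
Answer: $304$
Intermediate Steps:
$c = 304$ ($c = 16 + 4 \cdot 4 \cdot 3 \cdot 6 = 16 + 4 \cdot 12 \cdot 6 = 16 + 4 \cdot 72 = 16 + 288 = 304$)
$P{\left(U \right)} = 5 U$ ($P{\left(U \right)} = U 5 = 5 U$)
$c \left(P{\left(-11 \right)} + 56\right) = 304 \left(5 \left(-11\right) + 56\right) = 304 \left(-55 + 56\right) = 304 \cdot 1 = 304$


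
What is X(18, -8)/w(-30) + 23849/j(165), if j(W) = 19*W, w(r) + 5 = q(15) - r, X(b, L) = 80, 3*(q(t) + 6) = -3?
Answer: 113347/9405 ≈ 12.052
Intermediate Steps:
q(t) = -7 (q(t) = -6 + (⅓)*(-3) = -6 - 1 = -7)
w(r) = -12 - r (w(r) = -5 + (-7 - r) = -12 - r)
X(18, -8)/w(-30) + 23849/j(165) = 80/(-12 - 1*(-30)) + 23849/((19*165)) = 80/(-12 + 30) + 23849/3135 = 80/18 + 23849*(1/3135) = 80*(1/18) + 23849/3135 = 40/9 + 23849/3135 = 113347/9405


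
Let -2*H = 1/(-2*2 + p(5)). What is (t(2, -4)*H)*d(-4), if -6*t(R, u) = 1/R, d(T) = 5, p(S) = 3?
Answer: -5/24 ≈ -0.20833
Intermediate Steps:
t(R, u) = -1/(6*R)
H = 1/2 (H = -1/(2*(-2*2 + 3)) = -1/(2*(-4 + 3)) = -1/2/(-1) = -1/2*(-1) = 1/2 ≈ 0.50000)
(t(2, -4)*H)*d(-4) = (-1/6/2*(1/2))*5 = (-1/6*1/2*(1/2))*5 = -1/12*1/2*5 = -1/24*5 = -5/24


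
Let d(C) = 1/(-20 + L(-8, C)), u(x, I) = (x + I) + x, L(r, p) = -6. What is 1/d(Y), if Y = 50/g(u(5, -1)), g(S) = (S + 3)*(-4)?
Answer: -26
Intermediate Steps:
u(x, I) = I + 2*x (u(x, I) = (I + x) + x = I + 2*x)
g(S) = -12 - 4*S (g(S) = (3 + S)*(-4) = -12 - 4*S)
Y = -25/24 (Y = 50/(-12 - 4*(-1 + 2*5)) = 50/(-12 - 4*(-1 + 10)) = 50/(-12 - 4*9) = 50/(-12 - 36) = 50/(-48) = 50*(-1/48) = -25/24 ≈ -1.0417)
d(C) = -1/26 (d(C) = 1/(-20 - 6) = 1/(-26) = -1/26)
1/d(Y) = 1/(-1/26) = -26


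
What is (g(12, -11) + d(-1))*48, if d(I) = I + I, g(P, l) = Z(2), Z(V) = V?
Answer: 0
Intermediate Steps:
g(P, l) = 2
d(I) = 2*I
(g(12, -11) + d(-1))*48 = (2 + 2*(-1))*48 = (2 - 2)*48 = 0*48 = 0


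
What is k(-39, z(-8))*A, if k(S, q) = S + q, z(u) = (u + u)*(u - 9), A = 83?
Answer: 19339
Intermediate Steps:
z(u) = 2*u*(-9 + u) (z(u) = (2*u)*(-9 + u) = 2*u*(-9 + u))
k(-39, z(-8))*A = (-39 + 2*(-8)*(-9 - 8))*83 = (-39 + 2*(-8)*(-17))*83 = (-39 + 272)*83 = 233*83 = 19339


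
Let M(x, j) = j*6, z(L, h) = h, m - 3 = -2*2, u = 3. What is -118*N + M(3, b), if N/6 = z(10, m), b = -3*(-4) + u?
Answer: 798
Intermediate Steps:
b = 15 (b = -3*(-4) + 3 = 12 + 3 = 15)
m = -1 (m = 3 - 2*2 = 3 - 4 = -1)
M(x, j) = 6*j
N = -6 (N = 6*(-1) = -6)
-118*N + M(3, b) = -118*(-6) + 6*15 = 708 + 90 = 798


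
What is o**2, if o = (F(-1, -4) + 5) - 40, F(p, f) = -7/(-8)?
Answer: 74529/64 ≈ 1164.5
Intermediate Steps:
F(p, f) = 7/8 (F(p, f) = -7*(-1/8) = 7/8)
o = -273/8 (o = (7/8 + 5) - 40 = 47/8 - 40 = -273/8 ≈ -34.125)
o**2 = (-273/8)**2 = 74529/64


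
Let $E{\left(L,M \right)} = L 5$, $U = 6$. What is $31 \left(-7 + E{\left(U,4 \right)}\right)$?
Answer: $713$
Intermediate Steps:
$E{\left(L,M \right)} = 5 L$
$31 \left(-7 + E{\left(U,4 \right)}\right) = 31 \left(-7 + 5 \cdot 6\right) = 31 \left(-7 + 30\right) = 31 \cdot 23 = 713$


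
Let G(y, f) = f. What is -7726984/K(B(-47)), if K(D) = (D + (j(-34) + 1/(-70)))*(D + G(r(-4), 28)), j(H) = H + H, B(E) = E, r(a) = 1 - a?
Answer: -540888880/152969 ≈ -3535.9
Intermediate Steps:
j(H) = 2*H
K(D) = (28 + D)*(-4761/70 + D) (K(D) = (D + (2*(-34) + 1/(-70)))*(D + 28) = (D + (-68 - 1/70))*(28 + D) = (D - 4761/70)*(28 + D) = (-4761/70 + D)*(28 + D) = (28 + D)*(-4761/70 + D))
-7726984/K(B(-47)) = -7726984/(-9522/5 + (-47)**2 - 2801/70*(-47)) = -7726984/(-9522/5 + 2209 + 131647/70) = -7726984/152969/70 = -7726984*70/152969 = -540888880/152969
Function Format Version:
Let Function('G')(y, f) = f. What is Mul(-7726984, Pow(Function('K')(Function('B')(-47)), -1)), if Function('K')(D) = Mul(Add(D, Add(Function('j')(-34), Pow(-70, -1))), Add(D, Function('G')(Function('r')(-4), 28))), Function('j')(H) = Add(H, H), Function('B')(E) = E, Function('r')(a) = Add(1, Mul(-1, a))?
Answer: Rational(-540888880, 152969) ≈ -3535.9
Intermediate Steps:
Function('j')(H) = Mul(2, H)
Function('K')(D) = Mul(Add(28, D), Add(Rational(-4761, 70), D)) (Function('K')(D) = Mul(Add(D, Add(Mul(2, -34), Pow(-70, -1))), Add(D, 28)) = Mul(Add(D, Add(-68, Rational(-1, 70))), Add(28, D)) = Mul(Add(D, Rational(-4761, 70)), Add(28, D)) = Mul(Add(Rational(-4761, 70), D), Add(28, D)) = Mul(Add(28, D), Add(Rational(-4761, 70), D)))
Mul(-7726984, Pow(Function('K')(Function('B')(-47)), -1)) = Mul(-7726984, Pow(Add(Rational(-9522, 5), Pow(-47, 2), Mul(Rational(-2801, 70), -47)), -1)) = Mul(-7726984, Pow(Add(Rational(-9522, 5), 2209, Rational(131647, 70)), -1)) = Mul(-7726984, Pow(Rational(152969, 70), -1)) = Mul(-7726984, Rational(70, 152969)) = Rational(-540888880, 152969)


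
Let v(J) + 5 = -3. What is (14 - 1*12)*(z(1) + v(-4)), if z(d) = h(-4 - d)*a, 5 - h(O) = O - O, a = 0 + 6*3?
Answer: 164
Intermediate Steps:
v(J) = -8 (v(J) = -5 - 3 = -8)
a = 18 (a = 0 + 18 = 18)
h(O) = 5 (h(O) = 5 - (O - O) = 5 - 1*0 = 5 + 0 = 5)
z(d) = 90 (z(d) = 5*18 = 90)
(14 - 1*12)*(z(1) + v(-4)) = (14 - 1*12)*(90 - 8) = (14 - 12)*82 = 2*82 = 164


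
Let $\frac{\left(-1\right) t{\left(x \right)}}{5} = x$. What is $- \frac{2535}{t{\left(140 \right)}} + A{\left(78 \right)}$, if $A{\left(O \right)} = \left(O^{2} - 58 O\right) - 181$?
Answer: $\frac{193567}{140} \approx 1382.6$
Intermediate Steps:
$A{\left(O \right)} = -181 + O^{2} - 58 O$
$t{\left(x \right)} = - 5 x$
$- \frac{2535}{t{\left(140 \right)}} + A{\left(78 \right)} = - \frac{2535}{\left(-5\right) 140} - \left(4705 - 6084\right) = - \frac{2535}{-700} - -1379 = \left(-2535\right) \left(- \frac{1}{700}\right) + 1379 = \frac{507}{140} + 1379 = \frac{193567}{140}$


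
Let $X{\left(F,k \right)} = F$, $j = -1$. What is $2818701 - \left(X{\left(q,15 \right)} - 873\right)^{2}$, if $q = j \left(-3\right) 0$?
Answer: $2056572$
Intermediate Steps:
$q = 0$ ($q = \left(-1\right) \left(-3\right) 0 = 3 \cdot 0 = 0$)
$2818701 - \left(X{\left(q,15 \right)} - 873\right)^{2} = 2818701 - \left(0 - 873\right)^{2} = 2818701 - \left(-873\right)^{2} = 2818701 - 762129 = 2056572$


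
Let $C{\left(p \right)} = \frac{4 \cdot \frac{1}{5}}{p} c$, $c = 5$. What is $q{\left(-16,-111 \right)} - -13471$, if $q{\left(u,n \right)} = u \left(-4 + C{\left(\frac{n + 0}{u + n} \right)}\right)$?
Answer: $\frac{1494257}{111} \approx 13462.0$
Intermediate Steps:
$C{\left(p \right)} = \frac{4}{p}$ ($C{\left(p \right)} = \frac{4 \cdot \frac{1}{5}}{p} 5 = \frac{4}{5 p} 5 = \frac{4}{p}$)
$q{\left(u,n \right)} = u \left(-4 + \frac{4 \left(n + u\right)}{n}\right)$ ($q{\left(u,n \right)} = u \left(-4 + \frac{4}{\left(n + 0\right) \frac{1}{u + n}}\right) = u \left(-4 + \frac{4}{n \frac{1}{n + u}}\right) = u \left(-4 + 4 \frac{n + u}{n}\right) = u \left(-4 + \frac{4 \left(n + u\right)}{n}\right)$)
$q{\left(-16,-111 \right)} - -13471 = \frac{4 \left(-16\right)^{2}}{-111} - -13471 = 4 \left(- \frac{1}{111}\right) 256 + 13471 = - \frac{1024}{111} + 13471 = \frac{1494257}{111}$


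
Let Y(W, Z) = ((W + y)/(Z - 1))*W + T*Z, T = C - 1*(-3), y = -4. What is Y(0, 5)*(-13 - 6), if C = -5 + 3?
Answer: -95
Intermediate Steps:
C = -2
T = 1 (T = -2 - 1*(-3) = -2 + 3 = 1)
Y(W, Z) = Z + W*(-4 + W)/(-1 + Z) (Y(W, Z) = ((W - 4)/(Z - 1))*W + 1*Z = ((-4 + W)/(-1 + Z))*W + Z = W*(-4 + W)/(-1 + Z) + Z = Z + W*(-4 + W)/(-1 + Z))
Y(0, 5)*(-13 - 6) = ((0**2 + 5**2 - 1*5 - 4*0)/(-1 + 5))*(-13 - 6) = ((0 + 25 - 5 + 0)/4)*(-19) = ((1/4)*20)*(-19) = 5*(-19) = -95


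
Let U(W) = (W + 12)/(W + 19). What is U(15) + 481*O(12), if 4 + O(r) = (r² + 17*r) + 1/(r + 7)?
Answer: 106906611/646 ≈ 1.6549e+5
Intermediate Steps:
U(W) = (12 + W)/(19 + W)
O(r) = -4 + r² + 1/(7 + r) + 17*r (O(r) = -4 + ((r² + 17*r) + 1/(r + 7)) = -4 + ((r² + 17*r) + 1/(7 + r)) = -4 + (r² + 1/(7 + r) + 17*r) = -4 + r² + 1/(7 + r) + 17*r)
U(15) + 481*O(12) = (12 + 15)/(19 + 15) + 481*((-27 + 12³ + 24*12² + 115*12)/(7 + 12)) = 27/34 + 481*((-27 + 1728 + 24*144 + 1380)/19) = (1/34)*27 + 481*((-27 + 1728 + 3456 + 1380)/19) = 27/34 + 481*((1/19)*6537) = 27/34 + 481*(6537/19) = 27/34 + 3144297/19 = 106906611/646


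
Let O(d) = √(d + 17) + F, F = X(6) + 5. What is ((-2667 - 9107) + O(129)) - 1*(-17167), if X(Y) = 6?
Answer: 5404 + √146 ≈ 5416.1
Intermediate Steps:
F = 11 (F = 6 + 5 = 11)
O(d) = 11 + √(17 + d) (O(d) = √(d + 17) + 11 = √(17 + d) + 11 = 11 + √(17 + d))
((-2667 - 9107) + O(129)) - 1*(-17167) = ((-2667 - 9107) + (11 + √(17 + 129))) - 1*(-17167) = (-11774 + (11 + √146)) + 17167 = (-11763 + √146) + 17167 = 5404 + √146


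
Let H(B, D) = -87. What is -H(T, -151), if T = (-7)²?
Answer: 87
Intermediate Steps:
T = 49
-H(T, -151) = -1*(-87) = 87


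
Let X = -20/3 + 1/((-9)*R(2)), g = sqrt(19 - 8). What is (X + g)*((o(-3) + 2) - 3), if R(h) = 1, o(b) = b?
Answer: 244/9 - 4*sqrt(11) ≈ 13.845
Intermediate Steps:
g = sqrt(11) ≈ 3.3166
X = -61/9 (X = -20/3 + 1/(-9*1) = -20*1/3 - 1/9*1 = -20/3 - 1/9 = -61/9 ≈ -6.7778)
(X + g)*((o(-3) + 2) - 3) = (-61/9 + sqrt(11))*((-3 + 2) - 3) = (-61/9 + sqrt(11))*(-1 - 3) = (-61/9 + sqrt(11))*(-4) = 244/9 - 4*sqrt(11)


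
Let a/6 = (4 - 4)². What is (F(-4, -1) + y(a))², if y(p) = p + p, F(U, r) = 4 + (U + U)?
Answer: 16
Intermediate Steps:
F(U, r) = 4 + 2*U
a = 0 (a = 6*(4 - 4)² = 6*0² = 6*0 = 0)
y(p) = 2*p
(F(-4, -1) + y(a))² = ((4 + 2*(-4)) + 2*0)² = ((4 - 8) + 0)² = (-4 + 0)² = (-4)² = 16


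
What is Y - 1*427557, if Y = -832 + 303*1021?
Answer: -119026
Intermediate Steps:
Y = 308531 (Y = -832 + 309363 = 308531)
Y - 1*427557 = 308531 - 1*427557 = 308531 - 427557 = -119026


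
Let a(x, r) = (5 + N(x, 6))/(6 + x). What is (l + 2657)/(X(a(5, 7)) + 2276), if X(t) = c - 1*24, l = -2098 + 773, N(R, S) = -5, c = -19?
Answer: 1332/2233 ≈ 0.59651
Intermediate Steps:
l = -1325
a(x, r) = 0 (a(x, r) = (5 - 5)/(6 + x) = 0/(6 + x) = 0)
X(t) = -43 (X(t) = -19 - 1*24 = -19 - 24 = -43)
(l + 2657)/(X(a(5, 7)) + 2276) = (-1325 + 2657)/(-43 + 2276) = 1332/2233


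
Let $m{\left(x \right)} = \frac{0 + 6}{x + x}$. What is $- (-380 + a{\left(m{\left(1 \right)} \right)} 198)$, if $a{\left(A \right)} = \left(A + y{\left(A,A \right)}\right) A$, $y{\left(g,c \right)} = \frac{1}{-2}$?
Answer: $-1105$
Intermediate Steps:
$y{\left(g,c \right)} = - \frac{1}{2}$
$m{\left(x \right)} = \frac{3}{x}$ ($m{\left(x \right)} = \frac{6}{2 x} = 6 \frac{1}{2 x} = \frac{3}{x}$)
$a{\left(A \right)} = A \left(- \frac{1}{2} + A\right)$ ($a{\left(A \right)} = \left(A - \frac{1}{2}\right) A = \left(- \frac{1}{2} + A\right) A = A \left(- \frac{1}{2} + A\right)$)
$- (-380 + a{\left(m{\left(1 \right)} \right)} 198) = - (-380 + \frac{3}{1} \left(- \frac{1}{2} + \frac{3}{1}\right) 198) = - (-380 + 3 \cdot 1 \left(- \frac{1}{2} + 3 \cdot 1\right) 198) = - (-380 + 3 \left(- \frac{1}{2} + 3\right) 198) = - (-380 + 3 \cdot \frac{5}{2} \cdot 198) = - (-380 + \frac{15}{2} \cdot 198) = - (-380 + 1485) = \left(-1\right) 1105 = -1105$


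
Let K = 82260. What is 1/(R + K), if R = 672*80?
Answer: 1/136020 ≈ 7.3519e-6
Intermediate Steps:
R = 53760
1/(R + K) = 1/(53760 + 82260) = 1/136020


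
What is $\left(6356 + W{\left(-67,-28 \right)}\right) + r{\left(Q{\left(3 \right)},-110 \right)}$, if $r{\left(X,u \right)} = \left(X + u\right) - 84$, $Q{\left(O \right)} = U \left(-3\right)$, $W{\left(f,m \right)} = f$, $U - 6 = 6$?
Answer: $6059$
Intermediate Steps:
$U = 12$ ($U = 6 + 6 = 12$)
$Q{\left(O \right)} = -36$ ($Q{\left(O \right)} = 12 \left(-3\right) = -36$)
$r{\left(X,u \right)} = -84 + X + u$
$\left(6356 + W{\left(-67,-28 \right)}\right) + r{\left(Q{\left(3 \right)},-110 \right)} = \left(6356 - 67\right) - 230 = 6289 - 230 = 6059$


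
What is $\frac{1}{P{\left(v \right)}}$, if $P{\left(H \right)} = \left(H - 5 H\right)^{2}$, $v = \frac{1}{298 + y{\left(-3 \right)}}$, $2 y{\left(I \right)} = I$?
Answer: $\frac{351649}{64} \approx 5494.5$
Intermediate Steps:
$y{\left(I \right)} = \frac{I}{2}$
$v = \frac{2}{593}$ ($v = \frac{1}{298 + \frac{1}{2} \left(-3\right)} = \frac{1}{298 - \frac{3}{2}} = \frac{1}{\frac{593}{2}} = \frac{2}{593} \approx 0.0033727$)
$P{\left(H \right)} = 16 H^{2}$ ($P{\left(H \right)} = \left(- 4 H\right)^{2} = 16 H^{2}$)
$\frac{1}{P{\left(v \right)}} = \frac{1}{16 \left(\frac{2}{593}\right)^{2}} = \frac{1}{16 \cdot \frac{4}{351649}} = \frac{1}{\frac{64}{351649}} = \frac{351649}{64}$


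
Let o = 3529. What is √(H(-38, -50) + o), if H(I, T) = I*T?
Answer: √5429 ≈ 73.682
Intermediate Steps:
√(H(-38, -50) + o) = √(-38*(-50) + 3529) = √(1900 + 3529) = √5429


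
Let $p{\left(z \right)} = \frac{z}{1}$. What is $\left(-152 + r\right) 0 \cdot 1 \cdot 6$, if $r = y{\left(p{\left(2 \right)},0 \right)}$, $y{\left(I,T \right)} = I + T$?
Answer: $0$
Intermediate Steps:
$p{\left(z \right)} = z$ ($p{\left(z \right)} = z 1 = z$)
$r = 2$ ($r = 2 + 0 = 2$)
$\left(-152 + r\right) 0 \cdot 1 \cdot 6 = \left(-152 + 2\right) 0 \cdot 1 \cdot 6 = - 150 \cdot 0 \cdot 6 = \left(-150\right) 0 = 0$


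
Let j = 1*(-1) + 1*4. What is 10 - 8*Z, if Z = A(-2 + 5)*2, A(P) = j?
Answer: -38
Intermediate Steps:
j = 3 (j = -1 + 4 = 3)
A(P) = 3
Z = 6 (Z = 3*2 = 6)
10 - 8*Z = 10 - 8*6 = 10 - 48 = -38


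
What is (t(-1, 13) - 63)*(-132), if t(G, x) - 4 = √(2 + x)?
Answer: 7788 - 132*√15 ≈ 7276.8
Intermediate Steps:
t(G, x) = 4 + √(2 + x)
(t(-1, 13) - 63)*(-132) = ((4 + √(2 + 13)) - 63)*(-132) = ((4 + √15) - 63)*(-132) = (-59 + √15)*(-132) = 7788 - 132*√15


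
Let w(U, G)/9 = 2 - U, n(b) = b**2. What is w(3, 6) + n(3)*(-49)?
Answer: -450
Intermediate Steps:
w(U, G) = 18 - 9*U (w(U, G) = 9*(2 - U) = 18 - 9*U)
w(3, 6) + n(3)*(-49) = (18 - 9*3) + 3**2*(-49) = (18 - 27) + 9*(-49) = -9 - 441 = -450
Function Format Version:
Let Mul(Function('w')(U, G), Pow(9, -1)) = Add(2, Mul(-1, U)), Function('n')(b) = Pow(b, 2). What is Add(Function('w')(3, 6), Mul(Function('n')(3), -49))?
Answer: -450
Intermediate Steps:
Function('w')(U, G) = Add(18, Mul(-9, U)) (Function('w')(U, G) = Mul(9, Add(2, Mul(-1, U))) = Add(18, Mul(-9, U)))
Add(Function('w')(3, 6), Mul(Function('n')(3), -49)) = Add(Add(18, Mul(-9, 3)), Mul(Pow(3, 2), -49)) = Add(Add(18, -27), Mul(9, -49)) = Add(-9, -441) = -450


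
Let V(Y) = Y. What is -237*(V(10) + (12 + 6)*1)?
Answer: -6636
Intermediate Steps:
-237*(V(10) + (12 + 6)*1) = -237*(10 + (12 + 6)*1) = -237*(10 + 18*1) = -237*(10 + 18) = -237*28 = -6636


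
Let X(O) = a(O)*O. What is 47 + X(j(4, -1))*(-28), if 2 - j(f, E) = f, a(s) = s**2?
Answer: 271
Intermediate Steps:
j(f, E) = 2 - f
X(O) = O**3 (X(O) = O**2*O = O**3)
47 + X(j(4, -1))*(-28) = 47 + (2 - 1*4)**3*(-28) = 47 + (2 - 4)**3*(-28) = 47 + (-2)**3*(-28) = 47 - 8*(-28) = 47 + 224 = 271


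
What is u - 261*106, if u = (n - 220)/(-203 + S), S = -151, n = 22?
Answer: -1632261/59 ≈ -27665.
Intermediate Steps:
u = 33/59 (u = (22 - 220)/(-203 - 151) = -198/(-354) = -198*(-1/354) = 33/59 ≈ 0.55932)
u - 261*106 = 33/59 - 261*106 = 33/59 - 27666 = -1632261/59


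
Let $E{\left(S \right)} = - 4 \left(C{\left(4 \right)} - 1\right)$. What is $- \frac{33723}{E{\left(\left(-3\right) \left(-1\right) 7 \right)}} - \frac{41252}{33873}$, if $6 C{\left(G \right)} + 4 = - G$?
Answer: $- \frac{69960257}{19356} \approx -3614.4$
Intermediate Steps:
$C{\left(G \right)} = - \frac{2}{3} - \frac{G}{6}$ ($C{\left(G \right)} = - \frac{2}{3} + \frac{\left(-1\right) G}{6} = - \frac{2}{3} - \frac{G}{6}$)
$E{\left(S \right)} = \frac{28}{3}$ ($E{\left(S \right)} = - 4 \left(\left(- \frac{2}{3} - \frac{2}{3}\right) - 1\right) = - 4 \left(- \frac{4}{3} - 1\right) = \left(-4\right) \left(- \frac{7}{3}\right) = \frac{28}{3}$)
$- \frac{33723}{E{\left(\left(-3\right) \left(-1\right) 7 \right)}} - \frac{41252}{33873} = - \frac{33723}{\frac{28}{3}} - \frac{41252}{33873} = \left(-33723\right) \frac{3}{28} - \frac{41252}{33873} = - \frac{101169}{28} - \frac{41252}{33873} = - \frac{69960257}{19356}$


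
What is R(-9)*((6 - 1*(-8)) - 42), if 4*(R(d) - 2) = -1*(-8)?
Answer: -112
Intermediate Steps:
R(d) = 4 (R(d) = 2 + (-1*(-8))/4 = 2 + (1/4)*8 = 2 + 2 = 4)
R(-9)*((6 - 1*(-8)) - 42) = 4*((6 - 1*(-8)) - 42) = 4*((6 + 8) - 42) = 4*(14 - 42) = 4*(-28) = -112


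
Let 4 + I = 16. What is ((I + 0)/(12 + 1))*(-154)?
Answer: -1848/13 ≈ -142.15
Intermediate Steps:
I = 12 (I = -4 + 16 = 12)
((I + 0)/(12 + 1))*(-154) = ((12 + 0)/(12 + 1))*(-154) = (12/13)*(-154) = -1848/13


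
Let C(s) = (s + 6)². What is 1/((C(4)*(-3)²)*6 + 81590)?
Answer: 1/86990 ≈ 1.1496e-5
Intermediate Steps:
C(s) = (6 + s)²
1/((C(4)*(-3)²)*6 + 81590) = 1/(((6 + 4)²*(-3)²)*6 + 81590) = 1/((10²*9)*6 + 81590) = 1/((100*9)*6 + 81590) = 1/(900*6 + 81590) = 1/(5400 + 81590) = 1/86990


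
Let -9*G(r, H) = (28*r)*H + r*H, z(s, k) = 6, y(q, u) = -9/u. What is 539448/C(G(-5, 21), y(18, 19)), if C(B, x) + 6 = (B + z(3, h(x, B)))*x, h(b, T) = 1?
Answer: -488072/153 ≈ -3190.0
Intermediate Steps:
G(r, H) = -29*H*r/9 (G(r, H) = -((28*r)*H + r*H)/9 = -(28*H*r + H*r)/9 = -29*H*r/9)
C(B, x) = -6 + x*(6 + B) (C(B, x) = -6 + (B + 6)*x = -6 + (6 + B)*x = -6 + x*(6 + B))
539448/C(G(-5, 21), y(18, 19)) = 539448/(-6 + 6*(-9/19) + (-29/9*21*(-5))*(-9/19)) = 539448/(-6 + 6*(-9*1/19) + 1015*(-9*1/19)/3) = 539448/(-6 + 6*(-9/19) + (1015/3)*(-9/19)) = 539448/(-6 - 54/19 - 3045/19) = 539448/(-3213/19) = 539448*(-19/3213) = -488072/153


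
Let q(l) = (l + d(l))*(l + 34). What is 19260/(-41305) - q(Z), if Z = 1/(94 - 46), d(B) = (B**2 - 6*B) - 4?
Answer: 127123963531/913600512 ≈ 139.15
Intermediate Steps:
d(B) = -4 + B**2 - 6*B
Z = 1/48 ≈ 0.020833
q(l) = (34 + l)*(-4 + l**2 - 5*l) (q(l) = (l + (-4 + l**2 - 6*l))*(l + 34) = (-4 + l**2 - 5*l)*(34 + l) = (34 + l)*(-4 + l**2 - 5*l))
19260/(-41305) - q(Z) = 19260/(-41305) - (-136 + (1/48)**3 - 174*1/48 + 29*(1/48)**2) = 19260*(-1/41305) - (-136 + 1/110592 - 29/8 + 29*(1/2304)) = -3852/8261 - (-136 + 1/110592 - 29/8 + 29/2304) = -3852/8261 - 1*(-15440015/110592) = -3852/8261 + 15440015/110592 = 127123963531/913600512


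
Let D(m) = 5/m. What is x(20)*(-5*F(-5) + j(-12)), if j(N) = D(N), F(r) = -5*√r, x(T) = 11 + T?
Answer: -155/12 + 775*I*√5 ≈ -12.917 + 1733.0*I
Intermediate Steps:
j(N) = 5/N
x(20)*(-5*F(-5) + j(-12)) = (11 + 20)*(-(-25)*√(-5) + 5/(-12)) = 31*(-(-25)*I*√5 + 5*(-1/12)) = 31*(-(-25)*I*√5 - 5/12) = 31*(25*I*√5 - 5/12) = 31*(-5/12 + 25*I*√5) = -155/12 + 775*I*√5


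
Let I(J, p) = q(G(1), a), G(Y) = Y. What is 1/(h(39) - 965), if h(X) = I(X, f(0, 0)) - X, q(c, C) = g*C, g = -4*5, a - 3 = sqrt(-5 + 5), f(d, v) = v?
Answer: -1/1064 ≈ -0.00093985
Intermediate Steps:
a = 3 (a = 3 + sqrt(-5 + 5) = 3 + sqrt(0) = 3 + 0 = 3)
g = -20
q(c, C) = -20*C
I(J, p) = -60 (I(J, p) = -20*3 = -60)
h(X) = -60 - X
1/(h(39) - 965) = 1/((-60 - 1*39) - 965) = 1/((-60 - 39) - 965) = 1/(-99 - 965) = 1/(-1064) = -1/1064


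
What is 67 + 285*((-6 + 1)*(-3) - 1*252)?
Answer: -67478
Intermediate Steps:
67 + 285*((-6 + 1)*(-3) - 1*252) = 67 + 285*(-5*(-3) - 252) = 67 + 285*(15 - 252) = 67 + 285*(-237) = 67 - 67545 = -67478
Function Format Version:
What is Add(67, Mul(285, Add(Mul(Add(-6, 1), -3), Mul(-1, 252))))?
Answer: -67478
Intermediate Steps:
Add(67, Mul(285, Add(Mul(Add(-6, 1), -3), Mul(-1, 252)))) = Add(67, Mul(285, Add(Mul(-5, -3), -252))) = Add(67, Mul(285, Add(15, -252))) = Add(67, Mul(285, -237)) = Add(67, -67545) = -67478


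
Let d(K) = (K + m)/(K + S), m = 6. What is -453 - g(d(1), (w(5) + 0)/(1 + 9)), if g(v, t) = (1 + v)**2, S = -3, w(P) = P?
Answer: -1837/4 ≈ -459.25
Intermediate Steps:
d(K) = (6 + K)/(-3 + K) (d(K) = (K + 6)/(K - 3) = (6 + K)/(-3 + K))
-453 - g(d(1), (w(5) + 0)/(1 + 9)) = -453 - (1 + (6 + 1)/(-3 + 1))**2 = -453 - (1 + 7/(-2))**2 = -453 - (1 - 1/2*7)**2 = -453 - (1 - 7/2)**2 = -453 - (-5/2)**2 = -453 - 1*25/4 = -453 - 25/4 = -1837/4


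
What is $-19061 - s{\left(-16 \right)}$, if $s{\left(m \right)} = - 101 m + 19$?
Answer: $-20696$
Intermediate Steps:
$s{\left(m \right)} = 19 - 101 m$
$-19061 - s{\left(-16 \right)} = -19061 - \left(19 - -1616\right) = -19061 - \left(19 + 1616\right) = -19061 - 1635 = -20696$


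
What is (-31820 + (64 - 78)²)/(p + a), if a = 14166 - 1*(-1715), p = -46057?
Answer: 3953/3772 ≈ 1.0480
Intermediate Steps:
a = 15881 (a = 14166 + 1715 = 15881)
(-31820 + (64 - 78)²)/(p + a) = (-31820 + (64 - 78)²)/(-46057 + 15881) = (-31820 + (-14)²)/(-30176) = (-31820 + 196)*(-1/30176) = -31624*(-1/30176) = 3953/3772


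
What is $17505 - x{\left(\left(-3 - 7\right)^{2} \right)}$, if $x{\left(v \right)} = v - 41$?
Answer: $17446$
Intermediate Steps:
$x{\left(v \right)} = -41 + v$
$17505 - x{\left(\left(-3 - 7\right)^{2} \right)} = 17505 - \left(-41 + \left(-3 - 7\right)^{2}\right) = 17505 - \left(-41 + \left(-10\right)^{2}\right) = 17505 - \left(-41 + 100\right) = 17505 - 59 = 17446$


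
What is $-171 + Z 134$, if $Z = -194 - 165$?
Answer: $-48277$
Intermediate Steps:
$Z = -359$ ($Z = -194 - 165 = -359$)
$-171 + Z 134 = -171 - 48106 = -48277$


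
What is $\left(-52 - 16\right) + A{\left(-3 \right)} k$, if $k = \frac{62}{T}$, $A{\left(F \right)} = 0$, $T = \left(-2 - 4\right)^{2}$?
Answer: $-68$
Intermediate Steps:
$T = 36$ ($T = \left(-6\right)^{2} = 36$)
$k = \frac{31}{18}$ ($k = \frac{62}{36} = 62 \cdot \frac{1}{36} = \frac{31}{18} \approx 1.7222$)
$\left(-52 - 16\right) + A{\left(-3 \right)} k = \left(-52 - 16\right) + 0 \cdot \frac{31}{18} = -68 + 0 = -68$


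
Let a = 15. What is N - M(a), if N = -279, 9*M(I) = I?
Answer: -842/3 ≈ -280.67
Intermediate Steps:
M(I) = I/9
N - M(a) = -279 - 15/9 = -279 - 1*5/3 = -279 - 5/3 = -842/3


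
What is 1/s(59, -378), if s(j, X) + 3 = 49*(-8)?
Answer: -1/395 ≈ -0.0025316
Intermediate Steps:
s(j, X) = -395 (s(j, X) = -3 + 49*(-8) = -3 - 392 = -395)
1/s(59, -378) = 1/(-395) = -1/395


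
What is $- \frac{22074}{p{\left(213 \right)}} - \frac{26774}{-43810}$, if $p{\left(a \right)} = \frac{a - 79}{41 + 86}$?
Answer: $- \frac{30703319666}{1467635} \approx -20920.0$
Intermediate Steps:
$p{\left(a \right)} = - \frac{79}{127} + \frac{a}{127}$ ($p{\left(a \right)} = \frac{-79 + a}{127} = \left(-79 + a\right) \frac{1}{127} = - \frac{79}{127} + \frac{a}{127}$)
$- \frac{22074}{p{\left(213 \right)}} - \frac{26774}{-43810} = - \frac{22074}{- \frac{79}{127} + \frac{1}{127} \cdot 213} - \frac{26774}{-43810} = - \frac{22074}{- \frac{79}{127} + \frac{213}{127}} - - \frac{13387}{21905} = - \frac{22074}{\frac{134}{127}} + \frac{13387}{21905} = \left(-22074\right) \frac{127}{134} + \frac{13387}{21905} = - \frac{1401699}{67} + \frac{13387}{21905} = - \frac{30703319666}{1467635}$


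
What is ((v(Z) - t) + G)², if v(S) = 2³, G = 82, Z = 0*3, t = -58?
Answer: 21904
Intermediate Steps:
Z = 0
v(S) = 8
((v(Z) - t) + G)² = ((8 - 1*(-58)) + 82)² = ((8 + 58) + 82)² = (66 + 82)² = 148² = 21904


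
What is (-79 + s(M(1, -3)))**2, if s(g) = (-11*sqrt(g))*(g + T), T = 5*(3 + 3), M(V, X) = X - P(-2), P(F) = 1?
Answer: -320943 + 90376*I ≈ -3.2094e+5 + 90376.0*I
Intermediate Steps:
M(V, X) = -1 + X (M(V, X) = X - 1*1 = X - 1 = -1 + X)
T = 30 (T = 5*6 = 30)
s(g) = -11*sqrt(g)*(30 + g) (s(g) = (-11*sqrt(g))*(g + 30) = (-11*sqrt(g))*(30 + g) = -11*sqrt(g)*(30 + g))
(-79 + s(M(1, -3)))**2 = (-79 + 11*sqrt(-1 - 3)*(-30 - (-1 - 3)))**2 = (-79 + 11*sqrt(-4)*(-30 - 1*(-4)))**2 = (-79 + 11*(2*I)*(-30 + 4))**2 = (-79 + 11*(2*I)*(-26))**2 = (-79 - 572*I)**2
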